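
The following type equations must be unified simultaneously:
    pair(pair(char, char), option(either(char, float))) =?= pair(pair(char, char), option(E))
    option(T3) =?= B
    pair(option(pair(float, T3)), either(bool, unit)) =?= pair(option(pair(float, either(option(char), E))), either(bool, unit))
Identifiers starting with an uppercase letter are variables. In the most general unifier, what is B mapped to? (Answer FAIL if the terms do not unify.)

Decompose pair/2: pair(char, char) =?= pair(char, char),  option(either(char, float)) =?= option(E).
Delete trivial equation pair(char, char) =?= pair(char, char).
Decompose option/1: either(char, float) =?= E.
Bind E := either(char, float); substituting into the one remaining equation that mentions E gives: pair(option(pair(float, T3)), either(bool, unit)) =?= pair(option(pair(float, either(option(char), either(char, float)))), either(bool, unit)).
Bind B := option(T3); no other remaining equation mentions B.
Decompose pair/2: option(pair(float, T3)) =?= option(pair(float, either(option(char), either(char, float)))),  either(bool, unit) =?= either(bool, unit).
Decompose option/1: pair(float, T3) =?= pair(float, either(option(char), either(char, float))).
Decompose pair/2: float =?= float,  T3 =?= either(option(char), either(char, float)).
Delete trivial equation float =?= float.
Bind T3 := either(option(char), either(char, float)); no other remaining equation mentions T3. Substituting into the earlier binding gives B := option(either(option(char), either(char, float))).
Delete trivial equation either(bool, unit) =?= either(bool, unit).
MGU = { E -> either(char, float), B -> option(either(option(char), either(char, float))), T3 -> either(option(char), either(char, float)) }, so B -> option(either(option(char), either(char, float))).

option(either(option(char), either(char, float)))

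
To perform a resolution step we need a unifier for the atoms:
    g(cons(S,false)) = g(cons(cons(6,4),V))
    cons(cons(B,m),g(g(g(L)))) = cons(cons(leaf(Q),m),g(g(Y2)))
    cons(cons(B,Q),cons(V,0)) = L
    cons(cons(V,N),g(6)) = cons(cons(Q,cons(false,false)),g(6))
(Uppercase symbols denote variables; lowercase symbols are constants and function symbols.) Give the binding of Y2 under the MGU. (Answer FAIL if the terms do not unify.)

g(cons(cons(leaf(false),false),cons(false,0)))

Decompose g/1: cons(S,false) = cons(cons(6,4),V).
Decompose cons/2: S = cons(6,4),  false = V.
Bind S := cons(6,4); no other remaining equation mentions S.
Bind V := false; substituting into the 2 remaining equations that mention V gives: cons(cons(B,Q),cons(false,0)) = L,  cons(cons(false,N),g(6)) = cons(cons(Q,cons(false,false)),g(6)).
Decompose cons/2: cons(B,m) = cons(leaf(Q),m),  g(g(g(L))) = g(g(Y2)).
Decompose cons/2: B = leaf(Q),  m = m.
Bind B := leaf(Q); substituting into the one remaining equation that mentions B gives: cons(cons(leaf(Q),Q),cons(false,0)) = L.
Delete trivial equation m = m.
Decompose g/1: g(g(L)) = g(Y2).
Decompose g/1: g(L) = Y2.
Bind Y2 := g(L); no other remaining equation mentions Y2.
Bind L := cons(cons(leaf(Q),Q),cons(false,0)); no other remaining equation mentions L. Substituting into the earlier binding gives Y2 := g(cons(cons(leaf(Q),Q),cons(false,0))).
Decompose cons/2: cons(false,N) = cons(Q,cons(false,false)),  g(6) = g(6).
Decompose cons/2: false = Q,  N = cons(false,false).
Bind Q := false; no other remaining equation mentions Q. Substituting into the earlier bindings gives B := leaf(false), Y2 := g(cons(cons(leaf(false),false),cons(false,0))), L := cons(cons(leaf(false),false),cons(false,0)).
Bind N := cons(false,false); no other remaining equation mentions N.
Delete trivial equation g(6) = g(6).
MGU = { S ↦ cons(6,4), V ↦ false, B ↦ leaf(false), Y2 ↦ g(cons(cons(leaf(false),false),cons(false,0))), L ↦ cons(cons(leaf(false),false),cons(false,0)), Q ↦ false, N ↦ cons(false,false) }, so Y2 ↦ g(cons(cons(leaf(false),false),cons(false,0))).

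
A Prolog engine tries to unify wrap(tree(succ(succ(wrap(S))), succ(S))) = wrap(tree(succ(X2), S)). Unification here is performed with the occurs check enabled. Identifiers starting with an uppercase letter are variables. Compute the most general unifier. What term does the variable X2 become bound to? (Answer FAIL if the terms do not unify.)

Decompose wrap/1: tree(succ(succ(wrap(S))), succ(S)) = tree(succ(X2), S).
Decompose tree/2: succ(succ(wrap(S))) = succ(X2),  succ(S) = S.
Decompose succ/1: succ(wrap(S)) = X2.
Bind X2 := succ(wrap(S)); no other remaining equation mentions X2.
Occurs check fails: S occurs in succ(S); the equation S = succ(S) has no finite solution.

FAIL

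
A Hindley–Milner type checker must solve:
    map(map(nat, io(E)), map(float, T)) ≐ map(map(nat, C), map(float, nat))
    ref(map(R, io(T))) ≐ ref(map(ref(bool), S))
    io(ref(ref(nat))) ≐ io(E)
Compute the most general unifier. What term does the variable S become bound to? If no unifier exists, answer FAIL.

io(nat)

Decompose map/2: map(nat, io(E)) ≐ map(nat, C),  map(float, T) ≐ map(float, nat).
Decompose map/2: nat ≐ nat,  io(E) ≐ C.
Delete trivial equation nat ≐ nat.
Bind C := io(E); no other remaining equation mentions C.
Decompose map/2: float ≐ float,  T ≐ nat.
Delete trivial equation float ≐ float.
Bind T := nat; substituting into the one remaining equation that mentions T gives: ref(map(R, io(nat))) ≐ ref(map(ref(bool), S)).
Decompose ref/1: map(R, io(nat)) ≐ map(ref(bool), S).
Decompose map/2: R ≐ ref(bool),  io(nat) ≐ S.
Bind R := ref(bool); no other remaining equation mentions R.
Bind S := io(nat); no other remaining equation mentions S.
Decompose io/1: ref(ref(nat)) ≐ E.
Bind E := ref(ref(nat)). Substituting into the earlier binding gives C := io(ref(ref(nat))).
MGU = { C := io(ref(ref(nat))), T := nat, R := ref(bool), S := io(nat), E := ref(ref(nat)) }, so S := io(nat).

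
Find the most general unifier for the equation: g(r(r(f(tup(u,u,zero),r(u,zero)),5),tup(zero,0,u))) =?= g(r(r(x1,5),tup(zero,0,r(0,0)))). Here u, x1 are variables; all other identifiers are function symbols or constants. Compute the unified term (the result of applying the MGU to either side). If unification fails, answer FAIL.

g(r(r(f(tup(r(0,0),r(0,0),zero),r(r(0,0),zero)),5),tup(zero,0,r(0,0))))

Decompose g/1: r(r(f(tup(u,u,zero),r(u,zero)),5),tup(zero,0,u)) =?= r(r(x1,5),tup(zero,0,r(0,0))).
Decompose r/2: r(f(tup(u,u,zero),r(u,zero)),5) =?= r(x1,5),  tup(zero,0,u) =?= tup(zero,0,r(0,0)).
Decompose r/2: f(tup(u,u,zero),r(u,zero)) =?= x1,  5 =?= 5.
Bind x1 := f(tup(u,u,zero),r(u,zero)); no other remaining equation mentions x1.
Delete trivial equation 5 =?= 5.
Decompose tup/3: zero =?= zero,  0 =?= 0,  u =?= r(0,0).
Delete trivial equation zero =?= zero.
Delete trivial equation 0 =?= 0.
Bind u := r(0,0). Substituting into the earlier binding gives x1 := f(tup(r(0,0),r(0,0),zero),r(r(0,0),zero)).
Applying the MGU to either side gives g(r(r(f(tup(r(0,0),r(0,0),zero),r(r(0,0),zero)),5),tup(zero,0,r(0,0)))).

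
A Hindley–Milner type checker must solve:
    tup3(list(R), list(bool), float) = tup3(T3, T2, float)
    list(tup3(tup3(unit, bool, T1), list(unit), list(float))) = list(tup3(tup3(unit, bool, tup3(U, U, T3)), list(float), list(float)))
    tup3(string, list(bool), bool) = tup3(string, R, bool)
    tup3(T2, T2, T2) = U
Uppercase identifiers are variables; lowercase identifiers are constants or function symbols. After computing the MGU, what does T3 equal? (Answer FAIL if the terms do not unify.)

Decompose tup3/3: list(R) = T3,  list(bool) = T2,  float = float.
Bind T3 := list(R); substituting into the one remaining equation that mentions T3 gives: list(tup3(tup3(unit, bool, T1), list(unit), list(float))) = list(tup3(tup3(unit, bool, tup3(U, U, list(R))), list(float), list(float))).
Bind T2 := list(bool); substituting into the one remaining equation that mentions T2 gives: tup3(list(bool), list(bool), list(bool)) = U.
Delete trivial equation float = float.
Decompose list/1: tup3(tup3(unit, bool, T1), list(unit), list(float)) = tup3(tup3(unit, bool, tup3(U, U, list(R))), list(float), list(float)).
Decompose tup3/3: tup3(unit, bool, T1) = tup3(unit, bool, tup3(U, U, list(R))),  list(unit) = list(float),  list(float) = list(float).
Decompose tup3/3: unit = unit,  bool = bool,  T1 = tup3(U, U, list(R)).
Delete trivial equation unit = unit.
Delete trivial equation bool = bool.
Bind T1 := tup3(U, U, list(R)); no other remaining equation mentions T1.
Decompose list/1: unit = float.
Clash: constants unit and float differ; no unifier exists.

FAIL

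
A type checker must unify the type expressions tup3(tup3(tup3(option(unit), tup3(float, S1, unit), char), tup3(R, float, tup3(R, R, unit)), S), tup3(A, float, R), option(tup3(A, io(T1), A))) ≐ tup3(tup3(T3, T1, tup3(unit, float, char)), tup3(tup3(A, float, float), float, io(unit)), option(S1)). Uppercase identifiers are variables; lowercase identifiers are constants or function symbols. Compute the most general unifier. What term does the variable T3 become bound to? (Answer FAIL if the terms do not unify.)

FAIL

Decompose tup3/3: tup3(tup3(option(unit), tup3(float, S1, unit), char), tup3(R, float, tup3(R, R, unit)), S) ≐ tup3(T3, T1, tup3(unit, float, char)),  tup3(A, float, R) ≐ tup3(tup3(A, float, float), float, io(unit)),  option(tup3(A, io(T1), A)) ≐ option(S1).
Decompose tup3/3: tup3(option(unit), tup3(float, S1, unit), char) ≐ T3,  tup3(R, float, tup3(R, R, unit)) ≐ T1,  S ≐ tup3(unit, float, char).
Bind T3 := tup3(option(unit), tup3(float, S1, unit), char); no other remaining equation mentions T3.
Bind T1 := tup3(R, float, tup3(R, R, unit)); substituting into the one remaining equation that mentions T1 gives: option(tup3(A, io(tup3(R, float, tup3(R, R, unit))), A)) ≐ option(S1).
Bind S := tup3(unit, float, char); no other remaining equation mentions S.
Decompose tup3/3: A ≐ tup3(A, float, float),  float ≐ float,  R ≐ io(unit).
Occurs check fails: A occurs in tup3(A, float, float); the equation A ≐ tup3(A, float, float) has no finite solution.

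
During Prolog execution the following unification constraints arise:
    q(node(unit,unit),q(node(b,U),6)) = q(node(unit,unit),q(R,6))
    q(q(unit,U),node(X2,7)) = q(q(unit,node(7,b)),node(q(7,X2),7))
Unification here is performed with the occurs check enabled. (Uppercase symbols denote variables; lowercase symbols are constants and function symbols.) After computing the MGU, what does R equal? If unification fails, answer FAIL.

FAIL

Decompose q/2: node(unit,unit) = node(unit,unit),  q(node(b,U),6) = q(R,6).
Delete trivial equation node(unit,unit) = node(unit,unit).
Decompose q/2: node(b,U) = R,  6 = 6.
Bind R := node(b,U); no other remaining equation mentions R.
Delete trivial equation 6 = 6.
Decompose q/2: q(unit,U) = q(unit,node(7,b)),  node(X2,7) = node(q(7,X2),7).
Decompose q/2: unit = unit,  U = node(7,b).
Delete trivial equation unit = unit.
Bind U := node(7,b); no other remaining equation mentions U. Substituting into the earlier binding gives R := node(b,node(7,b)).
Decompose node/2: X2 = q(7,X2),  7 = 7.
Occurs check fails: X2 occurs in q(7,X2); the equation X2 = q(7,X2) has no finite solution.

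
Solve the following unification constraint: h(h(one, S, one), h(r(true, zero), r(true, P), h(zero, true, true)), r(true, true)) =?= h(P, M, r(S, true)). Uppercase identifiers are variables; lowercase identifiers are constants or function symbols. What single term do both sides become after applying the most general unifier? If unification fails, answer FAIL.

h(h(one, true, one), h(r(true, zero), r(true, h(one, true, one)), h(zero, true, true)), r(true, true))

Decompose h/3: h(one, S, one) =?= P,  h(r(true, zero), r(true, P), h(zero, true, true)) =?= M,  r(true, true) =?= r(S, true).
Bind P := h(one, S, one); substituting into the one remaining equation that mentions P gives: h(r(true, zero), r(true, h(one, S, one)), h(zero, true, true)) =?= M.
Bind M := h(r(true, zero), r(true, h(one, S, one)), h(zero, true, true)); no other remaining equation mentions M.
Decompose r/2: true =?= S,  true =?= true.
Bind S := true; no other remaining equation mentions S. Substituting into the earlier bindings gives P := h(one, true, one), M := h(r(true, zero), r(true, h(one, true, one)), h(zero, true, true)).
Delete trivial equation true =?= true.
Applying the MGU to either side gives h(h(one, true, one), h(r(true, zero), r(true, h(one, true, one)), h(zero, true, true)), r(true, true)).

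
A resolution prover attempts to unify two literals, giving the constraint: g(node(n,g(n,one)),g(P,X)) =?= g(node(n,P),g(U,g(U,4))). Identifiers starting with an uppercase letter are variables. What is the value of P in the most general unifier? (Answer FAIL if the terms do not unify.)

g(n,one)

Decompose g/2: node(n,g(n,one)) =?= node(n,P),  g(P,X) =?= g(U,g(U,4)).
Decompose node/2: n =?= n,  g(n,one) =?= P.
Delete trivial equation n =?= n.
Bind P := g(n,one); substituting into the remaining equation gives: g(g(n,one),X) =?= g(U,g(U,4)).
Decompose g/2: g(n,one) =?= U,  X =?= g(U,4).
Bind U := g(n,one); substituting into the remaining equation gives: X =?= g(g(n,one),4).
Bind X := g(g(n,one),4).
MGU = { P := g(n,one), U := g(n,one), X := g(g(n,one),4) }, so P := g(n,one).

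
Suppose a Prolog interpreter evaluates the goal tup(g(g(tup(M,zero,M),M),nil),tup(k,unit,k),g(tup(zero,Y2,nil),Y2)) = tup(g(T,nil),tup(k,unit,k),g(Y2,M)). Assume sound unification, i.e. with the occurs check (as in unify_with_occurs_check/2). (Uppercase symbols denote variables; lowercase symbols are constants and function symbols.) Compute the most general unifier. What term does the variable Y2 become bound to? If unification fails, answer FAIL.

Decompose tup/3: g(g(tup(M,zero,M),M),nil) = g(T,nil),  tup(k,unit,k) = tup(k,unit,k),  g(tup(zero,Y2,nil),Y2) = g(Y2,M).
Decompose g/2: g(tup(M,zero,M),M) = T,  nil = nil.
Bind T := g(tup(M,zero,M),M); no other remaining equation mentions T.
Delete trivial equation nil = nil.
Delete trivial equation tup(k,unit,k) = tup(k,unit,k).
Decompose g/2: tup(zero,Y2,nil) = Y2,  Y2 = M.
Occurs check fails: Y2 occurs in tup(zero,Y2,nil); the equation Y2 = tup(zero,Y2,nil) has no finite solution.

FAIL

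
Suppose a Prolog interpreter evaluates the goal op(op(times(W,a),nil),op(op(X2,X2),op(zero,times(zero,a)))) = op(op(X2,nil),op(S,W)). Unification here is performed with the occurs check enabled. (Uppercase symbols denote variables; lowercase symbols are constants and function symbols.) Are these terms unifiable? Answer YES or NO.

YES

Decompose op/2: op(times(W,a),nil) = op(X2,nil),  op(op(X2,X2),op(zero,times(zero,a))) = op(S,W).
Decompose op/2: times(W,a) = X2,  nil = nil.
Bind X2 := times(W,a); substituting into the one remaining equation that mentions X2 gives: op(op(times(W,a),times(W,a)),op(zero,times(zero,a))) = op(S,W).
Delete trivial equation nil = nil.
Decompose op/2: op(times(W,a),times(W,a)) = S,  op(zero,times(zero,a)) = W.
Bind S := op(times(W,a),times(W,a)); no other remaining equation mentions S.
Bind W := op(zero,times(zero,a)). Substituting into the earlier bindings gives X2 := times(op(zero,times(zero,a)),a), S := op(times(op(zero,times(zero,a)),a),times(op(zero,times(zero,a)),a)).
No equations remain and no clash or occurs-check failure arose, so a unifier exists.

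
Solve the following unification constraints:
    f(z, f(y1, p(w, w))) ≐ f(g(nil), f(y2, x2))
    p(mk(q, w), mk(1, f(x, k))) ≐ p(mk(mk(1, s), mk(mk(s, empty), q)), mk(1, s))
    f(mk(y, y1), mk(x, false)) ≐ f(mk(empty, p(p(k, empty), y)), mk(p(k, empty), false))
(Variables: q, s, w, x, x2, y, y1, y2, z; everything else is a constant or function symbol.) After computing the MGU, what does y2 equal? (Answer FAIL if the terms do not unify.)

Decompose f/2: z ≐ g(nil),  f(y1, p(w, w)) ≐ f(y2, x2).
Bind z := g(nil); no other remaining equation mentions z.
Decompose f/2: y1 ≐ y2,  p(w, w) ≐ x2.
Bind y1 := y2; substituting into the one remaining equation that mentions y1 gives: f(mk(y, y2), mk(x, false)) ≐ f(mk(empty, p(p(k, empty), y)), mk(p(k, empty), false)).
Bind x2 := p(w, w); no other remaining equation mentions x2.
Decompose p/2: mk(q, w) ≐ mk(mk(1, s), mk(mk(s, empty), q)),  mk(1, f(x, k)) ≐ mk(1, s).
Decompose mk/2: q ≐ mk(1, s),  w ≐ mk(mk(s, empty), q).
Bind q := mk(1, s); substituting into the one remaining equation that mentions q gives: w ≐ mk(mk(s, empty), mk(1, s)).
Bind w := mk(mk(s, empty), mk(1, s)); no other remaining equation mentions w. Substituting into the earlier binding gives x2 := p(mk(mk(s, empty), mk(1, s)), mk(mk(s, empty), mk(1, s))).
Decompose mk/2: 1 ≐ 1,  f(x, k) ≐ s.
Delete trivial equation 1 ≐ 1.
Bind s := f(x, k); no other remaining equation mentions s. Substituting into the earlier bindings gives x2 := p(mk(mk(f(x, k), empty), mk(1, f(x, k))), mk(mk(f(x, k), empty), mk(1, f(x, k)))), q := mk(1, f(x, k)), w := mk(mk(f(x, k), empty), mk(1, f(x, k))).
Decompose f/2: mk(y, y2) ≐ mk(empty, p(p(k, empty), y)),  mk(x, false) ≐ mk(p(k, empty), false).
Decompose mk/2: y ≐ empty,  y2 ≐ p(p(k, empty), y).
Bind y := empty; substituting into the one remaining equation that mentions y gives: y2 ≐ p(p(k, empty), empty).
Bind y2 := p(p(k, empty), empty); no other remaining equation mentions y2. Substituting into the earlier binding gives y1 := p(p(k, empty), empty).
Decompose mk/2: x ≐ p(k, empty),  false ≐ false.
Bind x := p(k, empty); no other remaining equation mentions x. Substituting into the earlier bindings gives x2 := p(mk(mk(f(p(k, empty), k), empty), mk(1, f(p(k, empty), k))), mk(mk(f(p(k, empty), k), empty), mk(1, f(p(k, empty), k)))), q := mk(1, f(p(k, empty), k)), w := mk(mk(f(p(k, empty), k), empty), mk(1, f(p(k, empty), k))), s := f(p(k, empty), k).
Delete trivial equation false ≐ false.
MGU = { z -> g(nil), y1 -> p(p(k, empty), empty), x2 -> p(mk(mk(f(p(k, empty), k), empty), mk(1, f(p(k, empty), k))), mk(mk(f(p(k, empty), k), empty), mk(1, f(p(k, empty), k)))), q -> mk(1, f(p(k, empty), k)), w -> mk(mk(f(p(k, empty), k), empty), mk(1, f(p(k, empty), k))), s -> f(p(k, empty), k), y -> empty, y2 -> p(p(k, empty), empty), x -> p(k, empty) }, so y2 -> p(p(k, empty), empty).

p(p(k, empty), empty)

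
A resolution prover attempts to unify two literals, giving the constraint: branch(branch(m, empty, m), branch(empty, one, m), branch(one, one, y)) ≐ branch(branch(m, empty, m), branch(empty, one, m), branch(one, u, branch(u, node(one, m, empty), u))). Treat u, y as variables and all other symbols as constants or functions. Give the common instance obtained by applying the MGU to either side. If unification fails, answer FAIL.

Decompose branch/3: branch(m, empty, m) ≐ branch(m, empty, m),  branch(empty, one, m) ≐ branch(empty, one, m),  branch(one, one, y) ≐ branch(one, u, branch(u, node(one, m, empty), u)).
Delete trivial equation branch(m, empty, m) ≐ branch(m, empty, m).
Delete trivial equation branch(empty, one, m) ≐ branch(empty, one, m).
Decompose branch/3: one ≐ one,  one ≐ u,  y ≐ branch(u, node(one, m, empty), u).
Delete trivial equation one ≐ one.
Bind u := one; substituting into the remaining equation gives: y ≐ branch(one, node(one, m, empty), one).
Bind y := branch(one, node(one, m, empty), one).
Applying the MGU to either side gives branch(branch(m, empty, m), branch(empty, one, m), branch(one, one, branch(one, node(one, m, empty), one))).

branch(branch(m, empty, m), branch(empty, one, m), branch(one, one, branch(one, node(one, m, empty), one)))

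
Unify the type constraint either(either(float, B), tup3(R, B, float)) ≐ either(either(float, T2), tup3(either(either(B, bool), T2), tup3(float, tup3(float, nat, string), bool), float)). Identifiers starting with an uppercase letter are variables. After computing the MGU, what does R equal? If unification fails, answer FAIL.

Decompose either/2: either(float, B) ≐ either(float, T2),  tup3(R, B, float) ≐ tup3(either(either(B, bool), T2), tup3(float, tup3(float, nat, string), bool), float).
Decompose either/2: float ≐ float,  B ≐ T2.
Delete trivial equation float ≐ float.
Bind B := T2; substituting into the remaining equation gives: tup3(R, T2, float) ≐ tup3(either(either(T2, bool), T2), tup3(float, tup3(float, nat, string), bool), float).
Decompose tup3/3: R ≐ either(either(T2, bool), T2),  T2 ≐ tup3(float, tup3(float, nat, string), bool),  float ≐ float.
Bind R := either(either(T2, bool), T2); no other remaining equation mentions R.
Bind T2 := tup3(float, tup3(float, nat, string), bool); no other remaining equation mentions T2. Substituting into the earlier bindings gives B := tup3(float, tup3(float, nat, string), bool), R := either(either(tup3(float, tup3(float, nat, string), bool), bool), tup3(float, tup3(float, nat, string), bool)).
Delete trivial equation float ≐ float.
MGU = { B ↦ tup3(float, tup3(float, nat, string), bool), R ↦ either(either(tup3(float, tup3(float, nat, string), bool), bool), tup3(float, tup3(float, nat, string), bool)), T2 ↦ tup3(float, tup3(float, nat, string), bool) }, so R ↦ either(either(tup3(float, tup3(float, nat, string), bool), bool), tup3(float, tup3(float, nat, string), bool)).

either(either(tup3(float, tup3(float, nat, string), bool), bool), tup3(float, tup3(float, nat, string), bool))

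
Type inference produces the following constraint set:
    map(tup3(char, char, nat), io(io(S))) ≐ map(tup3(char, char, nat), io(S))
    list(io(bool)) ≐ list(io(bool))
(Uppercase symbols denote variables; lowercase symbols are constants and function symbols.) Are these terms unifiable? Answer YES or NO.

Decompose map/2: tup3(char, char, nat) ≐ tup3(char, char, nat),  io(io(S)) ≐ io(S).
Delete trivial equation tup3(char, char, nat) ≐ tup3(char, char, nat).
Decompose io/1: io(S) ≐ S.
Occurs check fails: S occurs in io(S); the equation S ≐ io(S) has no finite solution.

NO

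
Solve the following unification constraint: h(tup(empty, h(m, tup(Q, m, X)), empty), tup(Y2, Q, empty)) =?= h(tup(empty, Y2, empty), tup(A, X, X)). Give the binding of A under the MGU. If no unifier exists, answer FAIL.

Decompose h/2: tup(empty, h(m, tup(Q, m, X)), empty) =?= tup(empty, Y2, empty),  tup(Y2, Q, empty) =?= tup(A, X, X).
Decompose tup/3: empty =?= empty,  h(m, tup(Q, m, X)) =?= Y2,  empty =?= empty.
Delete trivial equation empty =?= empty.
Bind Y2 := h(m, tup(Q, m, X)); substituting into the one remaining equation that mentions Y2 gives: tup(h(m, tup(Q, m, X)), Q, empty) =?= tup(A, X, X).
Delete trivial equation empty =?= empty.
Decompose tup/3: h(m, tup(Q, m, X)) =?= A,  Q =?= X,  empty =?= X.
Bind A := h(m, tup(Q, m, X)); no other remaining equation mentions A.
Bind Q := X; no other remaining equation mentions Q. Substituting into the earlier bindings gives Y2 := h(m, tup(X, m, X)), A := h(m, tup(X, m, X)).
Bind X := empty. Substituting into the earlier bindings gives Y2 := h(m, tup(empty, m, empty)), A := h(m, tup(empty, m, empty)), Q := empty.
MGU = { Y2 := h(m, tup(empty, m, empty)), A := h(m, tup(empty, m, empty)), Q := empty, X := empty }, so A := h(m, tup(empty, m, empty)).

h(m, tup(empty, m, empty))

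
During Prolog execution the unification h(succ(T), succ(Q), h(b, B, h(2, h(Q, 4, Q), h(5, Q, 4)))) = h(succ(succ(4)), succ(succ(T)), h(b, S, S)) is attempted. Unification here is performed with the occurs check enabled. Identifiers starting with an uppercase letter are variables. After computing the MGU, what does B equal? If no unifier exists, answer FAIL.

h(2, h(succ(succ(4)), 4, succ(succ(4))), h(5, succ(succ(4)), 4))

Decompose h/3: succ(T) = succ(succ(4)),  succ(Q) = succ(succ(T)),  h(b, B, h(2, h(Q, 4, Q), h(5, Q, 4))) = h(b, S, S).
Decompose succ/1: T = succ(4).
Bind T := succ(4); substituting into the one remaining equation that mentions T gives: succ(Q) = succ(succ(succ(4))).
Decompose succ/1: Q = succ(succ(4)).
Bind Q := succ(succ(4)); substituting into the remaining equation gives: h(b, B, h(2, h(succ(succ(4)), 4, succ(succ(4))), h(5, succ(succ(4)), 4))) = h(b, S, S).
Decompose h/3: b = b,  B = S,  h(2, h(succ(succ(4)), 4, succ(succ(4))), h(5, succ(succ(4)), 4)) = S.
Delete trivial equation b = b.
Bind B := S; no other remaining equation mentions B.
Bind S := h(2, h(succ(succ(4)), 4, succ(succ(4))), h(5, succ(succ(4)), 4)). Substituting into the earlier binding gives B := h(2, h(succ(succ(4)), 4, succ(succ(4))), h(5, succ(succ(4)), 4)).
MGU = { T = succ(4), Q = succ(succ(4)), B = h(2, h(succ(succ(4)), 4, succ(succ(4))), h(5, succ(succ(4)), 4)), S = h(2, h(succ(succ(4)), 4, succ(succ(4))), h(5, succ(succ(4)), 4)) }, so B = h(2, h(succ(succ(4)), 4, succ(succ(4))), h(5, succ(succ(4)), 4)).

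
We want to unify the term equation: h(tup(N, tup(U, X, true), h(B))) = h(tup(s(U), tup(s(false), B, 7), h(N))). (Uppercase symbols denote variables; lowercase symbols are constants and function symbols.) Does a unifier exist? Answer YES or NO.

NO

Decompose h/1: tup(N, tup(U, X, true), h(B)) = tup(s(U), tup(s(false), B, 7), h(N)).
Decompose tup/3: N = s(U),  tup(U, X, true) = tup(s(false), B, 7),  h(B) = h(N).
Bind N := s(U); substituting into the one remaining equation that mentions N gives: h(B) = h(s(U)).
Decompose tup/3: U = s(false),  X = B,  true = 7.
Bind U := s(false); substituting into the one remaining equation that mentions U gives: h(B) = h(s(s(false))). Substituting into the earlier binding gives N := s(s(false)).
Bind X := B; no other remaining equation mentions X.
Clash: constants true and 7 differ; no unifier exists.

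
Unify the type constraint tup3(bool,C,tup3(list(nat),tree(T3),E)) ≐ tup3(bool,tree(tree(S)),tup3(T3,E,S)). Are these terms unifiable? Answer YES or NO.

YES

Decompose tup3/3: bool ≐ bool,  C ≐ tree(tree(S)),  tup3(list(nat),tree(T3),E) ≐ tup3(T3,E,S).
Delete trivial equation bool ≐ bool.
Bind C := tree(tree(S)); no other remaining equation mentions C.
Decompose tup3/3: list(nat) ≐ T3,  tree(T3) ≐ E,  E ≐ S.
Bind T3 := list(nat); substituting into the one remaining equation that mentions T3 gives: tree(list(nat)) ≐ E.
Bind E := tree(list(nat)); substituting into the remaining equation gives: tree(list(nat)) ≐ S.
Bind S := tree(list(nat)). Substituting into the earlier binding gives C := tree(tree(tree(list(nat)))).
No equations remain and no clash or occurs-check failure arose, so a unifier exists.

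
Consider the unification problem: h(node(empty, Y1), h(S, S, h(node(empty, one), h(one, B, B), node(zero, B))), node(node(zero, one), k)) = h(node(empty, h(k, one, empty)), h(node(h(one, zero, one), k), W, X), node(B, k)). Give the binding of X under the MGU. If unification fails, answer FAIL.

h(node(empty, one), h(one, node(zero, one), node(zero, one)), node(zero, node(zero, one)))

Decompose h/3: node(empty, Y1) = node(empty, h(k, one, empty)),  h(S, S, h(node(empty, one), h(one, B, B), node(zero, B))) = h(node(h(one, zero, one), k), W, X),  node(node(zero, one), k) = node(B, k).
Decompose node/2: empty = empty,  Y1 = h(k, one, empty).
Delete trivial equation empty = empty.
Bind Y1 := h(k, one, empty); no other remaining equation mentions Y1.
Decompose h/3: S = node(h(one, zero, one), k),  S = W,  h(node(empty, one), h(one, B, B), node(zero, B)) = X.
Bind S := node(h(one, zero, one), k); substituting into the one remaining equation that mentions S gives: node(h(one, zero, one), k) = W.
Bind W := node(h(one, zero, one), k); no other remaining equation mentions W.
Bind X := h(node(empty, one), h(one, B, B), node(zero, B)); no other remaining equation mentions X.
Decompose node/2: node(zero, one) = B,  k = k.
Bind B := node(zero, one); no other remaining equation mentions B. Substituting into the earlier binding gives X := h(node(empty, one), h(one, node(zero, one), node(zero, one)), node(zero, node(zero, one))).
Delete trivial equation k = k.
MGU = { Y1 ↦ h(k, one, empty), S ↦ node(h(one, zero, one), k), W ↦ node(h(one, zero, one), k), X ↦ h(node(empty, one), h(one, node(zero, one), node(zero, one)), node(zero, node(zero, one))), B ↦ node(zero, one) }, so X ↦ h(node(empty, one), h(one, node(zero, one), node(zero, one)), node(zero, node(zero, one))).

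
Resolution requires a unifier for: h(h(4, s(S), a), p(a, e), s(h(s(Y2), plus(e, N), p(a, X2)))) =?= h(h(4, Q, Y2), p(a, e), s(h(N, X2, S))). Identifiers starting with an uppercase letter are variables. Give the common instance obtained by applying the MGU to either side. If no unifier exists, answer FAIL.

Decompose h/3: h(4, s(S), a) =?= h(4, Q, Y2),  p(a, e) =?= p(a, e),  s(h(s(Y2), plus(e, N), p(a, X2))) =?= s(h(N, X2, S)).
Decompose h/3: 4 =?= 4,  s(S) =?= Q,  a =?= Y2.
Delete trivial equation 4 =?= 4.
Bind Q := s(S); no other remaining equation mentions Q.
Bind Y2 := a; substituting into the one remaining equation that mentions Y2 gives: s(h(s(a), plus(e, N), p(a, X2))) =?= s(h(N, X2, S)).
Delete trivial equation p(a, e) =?= p(a, e).
Decompose s/1: h(s(a), plus(e, N), p(a, X2)) =?= h(N, X2, S).
Decompose h/3: s(a) =?= N,  plus(e, N) =?= X2,  p(a, X2) =?= S.
Bind N := s(a); substituting into the one remaining equation that mentions N gives: plus(e, s(a)) =?= X2.
Bind X2 := plus(e, s(a)); substituting into the remaining equation gives: p(a, plus(e, s(a))) =?= S.
Bind S := p(a, plus(e, s(a))). Substituting into the earlier binding gives Q := s(p(a, plus(e, s(a)))).
Applying the MGU to either side gives h(h(4, s(p(a, plus(e, s(a)))), a), p(a, e), s(h(s(a), plus(e, s(a)), p(a, plus(e, s(a)))))).

h(h(4, s(p(a, plus(e, s(a)))), a), p(a, e), s(h(s(a), plus(e, s(a)), p(a, plus(e, s(a))))))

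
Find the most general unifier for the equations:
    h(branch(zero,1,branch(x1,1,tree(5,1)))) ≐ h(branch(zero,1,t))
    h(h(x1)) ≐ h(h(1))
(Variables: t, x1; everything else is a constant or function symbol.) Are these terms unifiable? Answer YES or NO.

YES

Decompose h/1: branch(zero,1,branch(x1,1,tree(5,1))) ≐ branch(zero,1,t).
Decompose branch/3: zero ≐ zero,  1 ≐ 1,  branch(x1,1,tree(5,1)) ≐ t.
Delete trivial equation zero ≐ zero.
Delete trivial equation 1 ≐ 1.
Bind t := branch(x1,1,tree(5,1)); no other remaining equation mentions t.
Decompose h/1: h(x1) ≐ h(1).
Decompose h/1: x1 ≐ 1.
Bind x1 := 1. Substituting into the earlier binding gives t := branch(1,1,tree(5,1)).
No equations remain and no clash or occurs-check failure arose, so a unifier exists.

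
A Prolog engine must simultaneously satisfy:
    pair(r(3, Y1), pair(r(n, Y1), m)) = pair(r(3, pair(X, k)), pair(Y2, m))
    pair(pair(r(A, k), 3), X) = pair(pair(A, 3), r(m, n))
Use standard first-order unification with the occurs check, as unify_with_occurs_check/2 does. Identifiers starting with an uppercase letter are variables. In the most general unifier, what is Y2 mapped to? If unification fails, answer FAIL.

FAIL

Decompose pair/2: r(3, Y1) = r(3, pair(X, k)),  pair(r(n, Y1), m) = pair(Y2, m).
Decompose r/2: 3 = 3,  Y1 = pair(X, k).
Delete trivial equation 3 = 3.
Bind Y1 := pair(X, k); substituting into the one remaining equation that mentions Y1 gives: pair(r(n, pair(X, k)), m) = pair(Y2, m).
Decompose pair/2: r(n, pair(X, k)) = Y2,  m = m.
Bind Y2 := r(n, pair(X, k)); no other remaining equation mentions Y2.
Delete trivial equation m = m.
Decompose pair/2: pair(r(A, k), 3) = pair(A, 3),  X = r(m, n).
Decompose pair/2: r(A, k) = A,  3 = 3.
Occurs check fails: A occurs in r(A, k); the equation A = r(A, k) has no finite solution.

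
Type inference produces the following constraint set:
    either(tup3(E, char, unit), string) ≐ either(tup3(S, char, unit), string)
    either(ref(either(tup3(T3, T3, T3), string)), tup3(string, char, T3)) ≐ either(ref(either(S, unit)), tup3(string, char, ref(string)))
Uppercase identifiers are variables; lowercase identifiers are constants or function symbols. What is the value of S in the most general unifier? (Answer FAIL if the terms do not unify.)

FAIL

Decompose either/2: tup3(E, char, unit) ≐ tup3(S, char, unit),  string ≐ string.
Decompose tup3/3: E ≐ S,  char ≐ char,  unit ≐ unit.
Bind E := S; no other remaining equation mentions E.
Delete trivial equation char ≐ char.
Delete trivial equation unit ≐ unit.
Delete trivial equation string ≐ string.
Decompose either/2: ref(either(tup3(T3, T3, T3), string)) ≐ ref(either(S, unit)),  tup3(string, char, T3) ≐ tup3(string, char, ref(string)).
Decompose ref/1: either(tup3(T3, T3, T3), string) ≐ either(S, unit).
Decompose either/2: tup3(T3, T3, T3) ≐ S,  string ≐ unit.
Bind S := tup3(T3, T3, T3); no other remaining equation mentions S. Substituting into the earlier binding gives E := tup3(T3, T3, T3).
Clash: constants string and unit differ; no unifier exists.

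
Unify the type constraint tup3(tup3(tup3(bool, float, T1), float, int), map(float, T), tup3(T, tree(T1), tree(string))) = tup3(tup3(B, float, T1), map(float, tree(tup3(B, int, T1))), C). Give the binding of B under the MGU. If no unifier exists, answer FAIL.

Decompose tup3/3: tup3(tup3(bool, float, T1), float, int) = tup3(B, float, T1),  map(float, T) = map(float, tree(tup3(B, int, T1))),  tup3(T, tree(T1), tree(string)) = C.
Decompose tup3/3: tup3(bool, float, T1) = B,  float = float,  int = T1.
Bind B := tup3(bool, float, T1); substituting into the one remaining equation that mentions B gives: map(float, T) = map(float, tree(tup3(tup3(bool, float, T1), int, T1))).
Delete trivial equation float = float.
Bind T1 := int; substituting into the remaining equations gives: map(float, T) = map(float, tree(tup3(tup3(bool, float, int), int, int))),  tup3(T, tree(int), tree(string)) = C. Substituting into the earlier binding gives B := tup3(bool, float, int).
Decompose map/2: float = float,  T = tree(tup3(tup3(bool, float, int), int, int)).
Delete trivial equation float = float.
Bind T := tree(tup3(tup3(bool, float, int), int, int)); substituting into the remaining equation gives: tup3(tree(tup3(tup3(bool, float, int), int, int)), tree(int), tree(string)) = C.
Bind C := tup3(tree(tup3(tup3(bool, float, int), int, int)), tree(int), tree(string)).
MGU = { B ↦ tup3(bool, float, int), T1 ↦ int, T ↦ tree(tup3(tup3(bool, float, int), int, int)), C ↦ tup3(tree(tup3(tup3(bool, float, int), int, int)), tree(int), tree(string)) }, so B ↦ tup3(bool, float, int).

tup3(bool, float, int)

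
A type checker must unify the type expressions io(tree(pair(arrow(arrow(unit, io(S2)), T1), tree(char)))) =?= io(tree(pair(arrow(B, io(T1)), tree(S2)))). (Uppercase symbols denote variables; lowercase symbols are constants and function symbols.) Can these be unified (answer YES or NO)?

Decompose io/1: tree(pair(arrow(arrow(unit, io(S2)), T1), tree(char))) =?= tree(pair(arrow(B, io(T1)), tree(S2))).
Decompose tree/1: pair(arrow(arrow(unit, io(S2)), T1), tree(char)) =?= pair(arrow(B, io(T1)), tree(S2)).
Decompose pair/2: arrow(arrow(unit, io(S2)), T1) =?= arrow(B, io(T1)),  tree(char) =?= tree(S2).
Decompose arrow/2: arrow(unit, io(S2)) =?= B,  T1 =?= io(T1).
Bind B := arrow(unit, io(S2)); no other remaining equation mentions B.
Occurs check fails: T1 occurs in io(T1); the equation T1 =?= io(T1) has no finite solution.

NO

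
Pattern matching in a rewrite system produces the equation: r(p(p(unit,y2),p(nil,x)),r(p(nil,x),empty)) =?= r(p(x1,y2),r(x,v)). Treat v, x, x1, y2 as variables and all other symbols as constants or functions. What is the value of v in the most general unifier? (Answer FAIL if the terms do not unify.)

FAIL

Decompose r/2: p(p(unit,y2),p(nil,x)) =?= p(x1,y2),  r(p(nil,x),empty) =?= r(x,v).
Decompose p/2: p(unit,y2) =?= x1,  p(nil,x) =?= y2.
Bind x1 := p(unit,y2); no other remaining equation mentions x1.
Bind y2 := p(nil,x); no other remaining equation mentions y2. Substituting into the earlier binding gives x1 := p(unit,p(nil,x)).
Decompose r/2: p(nil,x) =?= x,  empty =?= v.
Occurs check fails: x occurs in p(nil,x); the equation x =?= p(nil,x) has no finite solution.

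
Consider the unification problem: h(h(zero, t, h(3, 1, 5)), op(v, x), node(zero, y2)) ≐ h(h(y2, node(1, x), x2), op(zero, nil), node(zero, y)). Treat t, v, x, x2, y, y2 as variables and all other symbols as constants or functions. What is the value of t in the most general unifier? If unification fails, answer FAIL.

Decompose h/3: h(zero, t, h(3, 1, 5)) ≐ h(y2, node(1, x), x2),  op(v, x) ≐ op(zero, nil),  node(zero, y2) ≐ node(zero, y).
Decompose h/3: zero ≐ y2,  t ≐ node(1, x),  h(3, 1, 5) ≐ x2.
Bind y2 := zero; substituting into the one remaining equation that mentions y2 gives: node(zero, zero) ≐ node(zero, y).
Bind t := node(1, x); no other remaining equation mentions t.
Bind x2 := h(3, 1, 5); no other remaining equation mentions x2.
Decompose op/2: v ≐ zero,  x ≐ nil.
Bind v := zero; no other remaining equation mentions v.
Bind x := nil; no other remaining equation mentions x. Substituting into the earlier binding gives t := node(1, nil).
Decompose node/2: zero ≐ zero,  zero ≐ y.
Delete trivial equation zero ≐ zero.
Bind y := zero.
MGU = { y2 -> zero, t -> node(1, nil), x2 -> h(3, 1, 5), v -> zero, x -> nil, y -> zero }, so t -> node(1, nil).

node(1, nil)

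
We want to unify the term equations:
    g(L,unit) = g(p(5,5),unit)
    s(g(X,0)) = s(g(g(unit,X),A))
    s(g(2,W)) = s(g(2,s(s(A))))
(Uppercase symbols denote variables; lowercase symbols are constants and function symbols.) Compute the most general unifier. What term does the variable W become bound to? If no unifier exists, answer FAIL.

Decompose g/2: L = p(5,5),  unit = unit.
Bind L := p(5,5); no other remaining equation mentions L.
Delete trivial equation unit = unit.
Decompose s/1: g(X,0) = g(g(unit,X),A).
Decompose g/2: X = g(unit,X),  0 = A.
Occurs check fails: X occurs in g(unit,X); the equation X = g(unit,X) has no finite solution.

FAIL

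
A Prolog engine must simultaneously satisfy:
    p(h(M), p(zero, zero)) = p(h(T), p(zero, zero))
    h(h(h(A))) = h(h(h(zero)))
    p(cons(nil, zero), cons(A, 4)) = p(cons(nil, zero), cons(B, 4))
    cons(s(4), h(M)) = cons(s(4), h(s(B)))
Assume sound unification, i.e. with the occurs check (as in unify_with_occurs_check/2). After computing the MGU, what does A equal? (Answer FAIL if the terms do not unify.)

Decompose p/2: h(M) = h(T),  p(zero, zero) = p(zero, zero).
Decompose h/1: M = T.
Bind M := T; substituting into the one remaining equation that mentions M gives: cons(s(4), h(T)) = cons(s(4), h(s(B))).
Delete trivial equation p(zero, zero) = p(zero, zero).
Decompose h/1: h(h(A)) = h(h(zero)).
Decompose h/1: h(A) = h(zero).
Decompose h/1: A = zero.
Bind A := zero; substituting into the one remaining equation that mentions A gives: p(cons(nil, zero), cons(zero, 4)) = p(cons(nil, zero), cons(B, 4)).
Decompose p/2: cons(nil, zero) = cons(nil, zero),  cons(zero, 4) = cons(B, 4).
Delete trivial equation cons(nil, zero) = cons(nil, zero).
Decompose cons/2: zero = B,  4 = 4.
Bind B := zero; substituting into the one remaining equation that mentions B gives: cons(s(4), h(T)) = cons(s(4), h(s(zero))).
Delete trivial equation 4 = 4.
Decompose cons/2: s(4) = s(4),  h(T) = h(s(zero)).
Delete trivial equation s(4) = s(4).
Decompose h/1: T = s(zero).
Bind T := s(zero). Substituting into the earlier binding gives M := s(zero).
MGU = { M = s(zero), A = zero, B = zero, T = s(zero) }, so A = zero.

zero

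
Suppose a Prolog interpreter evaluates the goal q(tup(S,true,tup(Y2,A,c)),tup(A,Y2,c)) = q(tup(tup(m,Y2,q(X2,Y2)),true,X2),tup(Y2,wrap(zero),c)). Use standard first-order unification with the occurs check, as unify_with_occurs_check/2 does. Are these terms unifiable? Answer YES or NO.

Decompose q/2: tup(S,true,tup(Y2,A,c)) = tup(tup(m,Y2,q(X2,Y2)),true,X2),  tup(A,Y2,c) = tup(Y2,wrap(zero),c).
Decompose tup/3: S = tup(m,Y2,q(X2,Y2)),  true = true,  tup(Y2,A,c) = X2.
Bind S := tup(m,Y2,q(X2,Y2)); no other remaining equation mentions S.
Delete trivial equation true = true.
Bind X2 := tup(Y2,A,c); no other remaining equation mentions X2. Substituting into the earlier binding gives S := tup(m,Y2,q(tup(Y2,A,c),Y2)).
Decompose tup/3: A = Y2,  Y2 = wrap(zero),  c = c.
Bind A := Y2; no other remaining equation mentions A. Substituting into the earlier bindings gives S := tup(m,Y2,q(tup(Y2,Y2,c),Y2)), X2 := tup(Y2,Y2,c).
Bind Y2 := wrap(zero); no other remaining equation mentions Y2. Substituting into the earlier bindings gives S := tup(m,wrap(zero),q(tup(wrap(zero),wrap(zero),c),wrap(zero))), X2 := tup(wrap(zero),wrap(zero),c), A := wrap(zero).
Delete trivial equation c = c.
No equations remain and no clash or occurs-check failure arose, so a unifier exists.

YES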